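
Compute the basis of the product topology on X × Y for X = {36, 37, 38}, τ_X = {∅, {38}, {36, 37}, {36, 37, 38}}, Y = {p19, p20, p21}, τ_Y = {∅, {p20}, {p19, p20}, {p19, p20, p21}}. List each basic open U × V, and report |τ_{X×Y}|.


Basis B = {∅ × ∅, {38} × {p20}, {36, 37} × {p20}, {38} × {p19, p20}, {36, 37, 38} × {p20}, {38} × {p19, p20, p21}, {36, 37} × {p19, p20}, {36, 37} × {p19, p20, p21}, {36, 37, 38} × {p19, p20}, {36, 37, 38} × {p19, p20, p21}}; |τ_{X×Y}| = 16.

Enumerate products U × V with U ∈ τ_X, V ∈ τ_Y (deduplicated):
  ∅ × ∅ = {} (∅)
  {38} × {p20} = {(38,p20)}
  {36, 37} × {p20} = {(36,p20), (37,p20)}
  {38} × {p19, p20} = {(38,p19), (38,p20)}
  {36, 37, 38} × {p20} = {(36,p20), (37,p20), (38,p20)}
  {38} × {p19, p20, p21} = {(38,p19), (38,p20), (38,p21)}
  {36, 37} × {p19, p20} = {(36,p19), (36,p20), (37,p19), (37,p20)}
  {36, 37} × {p19, p20, p21} = {(36,p19), (36,p20), (36,p21), (37,p19), (37,p20), (37,p21)}
  {36, 37, 38} × {p19, p20} = {(36,p19), (36,p20), (37,p19), (37,p20), (38,p19), (38,p20)}
  {36, 37, 38} × {p19, p20, p21} = {(36,p19), (36,p20), (36,p21), (37,p19), (37,p20), (37,p21), (38,p19), (38,p20), (38,p21)}
These 10 distinct sets form the basis B.
Close under arbitrary unions to get τ_{X×Y}; counting gives |τ_{X×Y}| = 16.


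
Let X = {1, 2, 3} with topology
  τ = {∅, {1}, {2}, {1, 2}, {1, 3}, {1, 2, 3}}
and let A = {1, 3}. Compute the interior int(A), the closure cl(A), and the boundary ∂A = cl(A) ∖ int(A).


int(A) = {1, 3}, cl(A) = {1, 3}, ∂A = ∅.

Closed sets in (X, τ) are complements of opens:
  closed(X, τ) = {∅, {2}, {3}, {1, 3}, {2, 3}, {1, 2, 3}}.
int(A) = ⋃ {U ∈ τ : U ⊆ A}. Opens contained in A: ∅, {1}, {1, 3}.
Taking the union of these: int(A) = {1, 3}.
cl(A) = ⋂ {C closed : A ⊆ C}. Closed sets containing A: {1, 3}, {1, 2, 3}.
Intersecting these: cl(A) = {1, 3}.
∂A = cl(A) ∖ int(A) = {1, 3} ∖ {1, 3} = ∅.


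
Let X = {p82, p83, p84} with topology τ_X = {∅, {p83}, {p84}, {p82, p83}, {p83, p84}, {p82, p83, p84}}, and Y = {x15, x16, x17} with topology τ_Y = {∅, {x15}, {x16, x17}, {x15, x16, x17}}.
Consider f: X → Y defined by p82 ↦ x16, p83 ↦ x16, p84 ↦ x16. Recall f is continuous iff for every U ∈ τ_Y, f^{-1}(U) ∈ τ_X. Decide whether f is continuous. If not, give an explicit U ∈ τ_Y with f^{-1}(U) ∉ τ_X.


f IS continuous.

Compute f^{-1}(U) for each U ∈ τ_Y:
  U = ∅: f^{-1}(U) = ∅ ∈ τ_X ✓.
  U = {x15}: f^{-1}(U) = ∅ ∈ τ_X ✓.
  U = {x16, x17}: f^{-1}(U) = {p82, p83, p84} ∈ τ_X ✓.
  U = {x15, x16, x17}: f^{-1}(U) = {p82, p83, p84} ∈ τ_X ✓.
Every preimage lies in τ_X, so f IS continuous.


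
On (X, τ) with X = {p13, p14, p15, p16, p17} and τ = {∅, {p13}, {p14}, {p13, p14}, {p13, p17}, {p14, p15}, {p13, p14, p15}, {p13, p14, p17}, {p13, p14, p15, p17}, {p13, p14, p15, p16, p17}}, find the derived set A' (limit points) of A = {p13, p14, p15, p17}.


A' = {p15, p16, p17}

For each x ∈ X, list the open sets U ∈ τ with x ∈ U, then check whether U ∩ (A ∖ {x}) ≠ ∅ for every such U.
  x = p13: open {p13} ∋ x has {p13} ∩ (A ∖ {p13}) = ∅, so x is NOT a limit point.
  x = p14: open {p14} ∋ x has {p14} ∩ (A ∖ {p14}) = ∅, so x is NOT a limit point.
  x = p15: opens ∋ x are {p14, p15}, {p13, p14, p15}, {p13, p14, p15, p17}, {p13, p14, p15, p16, p17}; each meets A ∖ {p15}, so x IS a limit point.
  x = p16: opens ∋ x are {p13, p14, p15, p16, p17}; each meets A ∖ {p16}, so x IS a limit point.
  x = p17: opens ∋ x are {p13, p17}, {p13, p14, p17}, {p13, p14, p15, p17}, {p13, p14, p15, p16, p17}; each meets A ∖ {p17}, so x IS a limit point.
Collecting: A' = {p15, p16, p17}.


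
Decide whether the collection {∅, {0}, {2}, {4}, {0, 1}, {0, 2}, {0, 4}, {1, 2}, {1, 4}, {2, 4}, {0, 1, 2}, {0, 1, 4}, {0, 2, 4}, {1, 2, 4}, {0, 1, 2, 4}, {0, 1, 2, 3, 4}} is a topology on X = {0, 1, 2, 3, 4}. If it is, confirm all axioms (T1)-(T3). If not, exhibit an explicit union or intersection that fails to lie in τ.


τ is NOT a topology on X.

Axiom (T1): ∅ ∈ τ? Yes; X ∈ τ? Yes.
Axiom (T2/T3): check pairwise unions and intersections of members of τ.
Counterexample for (T3): {0, 1} ∩ {1, 2} = {1} ∉ τ. Therefore τ is NOT a topology.


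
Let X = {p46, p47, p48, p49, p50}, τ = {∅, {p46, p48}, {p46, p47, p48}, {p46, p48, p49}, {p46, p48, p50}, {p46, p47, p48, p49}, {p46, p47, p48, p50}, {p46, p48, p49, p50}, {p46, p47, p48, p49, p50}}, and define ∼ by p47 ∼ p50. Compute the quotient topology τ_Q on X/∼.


X/∼ = {[p46], [p47=p50], [p48], [p49]}; |τ_Q| = 5.

Equivalence classes: [p46], [p47=p50], [p48], [p49].
Quotient map π: X → X/∼ sends p46 ↦ [p46], p47 ↦ [p47=p50], p48 ↦ [p48], p49 ↦ [p49], p50 ↦ [p47=p50].
For each subset V ⊆ X/∼, compute π^{-1}(V) ⊆ X and check whether π^{-1}(V) ∈ τ. V is open in τ_Q iff π^{-1}(V) ∈ τ.
  V = {}: π^{-1}(V) = ∅ ∈ τ ✓.
  V = {[p46]}: π^{-1}(V) = {p46} ∉ τ ✗.
  V = {[p47=p50]}: π^{-1}(V) = {p47, p50} ∉ τ ✗.
  V = {[p46], [p47=p50]}: π^{-1}(V) = {p46, p47, p50} ∉ τ ✗.
  V = {[p48]}: π^{-1}(V) = {p48} ∉ τ ✗.
  V = {[p46], [p48]}: π^{-1}(V) = {p46, p48} ∈ τ ✓.
  V = {[p47=p50], [p48]}: π^{-1}(V) = {p47, p48, p50} ∉ τ ✗.
  V = {[p46], [p47=p50], [p48]}: π^{-1}(V) = {p46, p47, p48, p50} ∈ τ ✓.
  V = {[p49]}: π^{-1}(V) = {p49} ∉ τ ✗.
  V = {[p46], [p49]}: π^{-1}(V) = {p46, p49} ∉ τ ✗.
  V = {[p47=p50], [p49]}: π^{-1}(V) = {p47, p49, p50} ∉ τ ✗.
  V = {[p46], [p47=p50], [p49]}: π^{-1}(V) = {p46, p47, p49, p50} ∉ τ ✗.
  V = {[p48], [p49]}: π^{-1}(V) = {p48, p49} ∉ τ ✗.
  V = {[p46], [p48], [p49]}: π^{-1}(V) = {p46, p48, p49} ∈ τ ✓.
  V = {[p47=p50], [p48], [p49]}: π^{-1}(V) = {p47, p48, p49, p50} ∉ τ ✗.
  V = {[p46], [p47=p50], [p48], [p49]}: π^{-1}(V) = {p46, p47, p48, p49, p50} ∈ τ ✓.
Open sets in the quotient: τ_Q = {{}, {[p46], [p48]}, {[p46], [p47=p50], [p48]}, {[p46], [p48], [p49]}, {[p46], [p47=p50], [p48], [p49]}} (5 elements).


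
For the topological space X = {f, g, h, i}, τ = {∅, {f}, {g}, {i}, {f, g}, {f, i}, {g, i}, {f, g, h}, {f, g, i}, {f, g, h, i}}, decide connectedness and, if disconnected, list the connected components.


(X, τ) is disconnected; components = [{i}, {f, g, h}].

Find clopen sets (U ∈ τ with X ∖ U ∈ τ):
  U = ∅, X ∖ U = {f, g, h, i} — both open, so U is clopen.
  U = {i}, X ∖ U = {f, g, h} — both open, so U is clopen.
  U = {f, g, h}, X ∖ U = {i} — both open, so U is clopen.
  U = {f, g, h, i}, X ∖ U = ∅ — both open, so U is clopen.
Nontrivial clopen(s) exist: e.g. {i}. So (X, τ) is disconnected.
Compute connected components by grouping points that agree on all clopens:
  component: {i}
  component: {f, g, h}


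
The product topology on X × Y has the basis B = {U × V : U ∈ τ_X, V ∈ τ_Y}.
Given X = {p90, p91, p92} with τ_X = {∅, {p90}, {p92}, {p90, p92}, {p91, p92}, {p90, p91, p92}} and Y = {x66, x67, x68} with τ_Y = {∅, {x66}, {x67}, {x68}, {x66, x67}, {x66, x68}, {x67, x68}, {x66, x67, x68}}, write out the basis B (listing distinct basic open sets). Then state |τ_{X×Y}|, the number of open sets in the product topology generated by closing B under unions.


Basis B = {∅ × ∅, {p90} × {x66}, {p90} × {x67}, {p90} × {x68}, {p92} × {x66}, {p92} × {x67}, {p92} × {x68}, {p90} × {x66, x67}, {p90} × {x66, x68}, {p90, p92} × {x66}, {p90} × {x67, x68}, {p90, p92} × {x67}, {p90, p92} × {x68}, {p91, p92} × {x66}, {p91, p92} × {x67}, {p91, p92} × {x68}, {p92} × {x66, x67}, {p92} × {x66, x68}, {p92} × {x67, x68}, {p90} × {x66, x67, x68}, {p90, p91, p92} × {x66}, {p90, p91, p92} × {x67}, {p90, p91, p92} × {x68}, {p92} × {x66, x67, x68}, {p90, p92} × {x66, x67}, {p90, p92} × {x66, x68}, {p90, p92} × {x67, x68}, {p91, p92} × {x66, x67}, {p91, p92} × {x66, x68}, {p91, p92} × {x67, x68}, {p90, p92} × {x66, x67, x68}, {p90, p91, p92} × {x66, x67}, {p90, p91, p92} × {x66, x68}, {p90, p91, p92} × {x67, x68}, {p91, p92} × {x66, x67, x68}, {p90, p91, p92} × {x66, x67, x68}}; |τ_{X×Y}| = 216.

Enumerate products U × V with U ∈ τ_X, V ∈ τ_Y (deduplicated):
  ∅ × ∅ = {} (∅)
  {p90} × {x66} = {(p90,x66)}
  {p90} × {x67} = {(p90,x67)}
  {p90} × {x68} = {(p90,x68)}
  {p92} × {x66} = {(p92,x66)}
  {p92} × {x67} = {(p92,x67)}
  {p92} × {x68} = {(p92,x68)}
  {p90} × {x66, x67} = {(p90,x66), (p90,x67)}
  {p90} × {x66, x68} = {(p90,x66), (p90,x68)}
  {p90, p92} × {x66} = {(p90,x66), (p92,x66)}
  {p90} × {x67, x68} = {(p90,x67), (p90,x68)}
  {p90, p92} × {x67} = {(p90,x67), (p92,x67)}
  {p90, p92} × {x68} = {(p90,x68), (p92,x68)}
  {p91, p92} × {x66} = {(p91,x66), (p92,x66)}
  {p91, p92} × {x67} = {(p91,x67), (p92,x67)}
  {p91, p92} × {x68} = {(p91,x68), (p92,x68)}
  {p92} × {x66, x67} = {(p92,x66), (p92,x67)}
  {p92} × {x66, x68} = {(p92,x66), (p92,x68)}
  {p92} × {x67, x68} = {(p92,x67), (p92,x68)}
  {p90} × {x66, x67, x68} = {(p90,x66), (p90,x67), (p90,x68)}
  {p90, p91, p92} × {x66} = {(p90,x66), (p91,x66), (p92,x66)}
  {p90, p91, p92} × {x67} = {(p90,x67), (p91,x67), (p92,x67)}
  {p90, p91, p92} × {x68} = {(p90,x68), (p91,x68), (p92,x68)}
  {p92} × {x66, x67, x68} = {(p92,x66), (p92,x67), (p92,x68)}
  {p90, p92} × {x66, x67} = {(p90,x66), (p90,x67), (p92,x66), (p92,x67)}
  {p90, p92} × {x66, x68} = {(p90,x66), (p90,x68), (p92,x66), (p92,x68)}
  {p90, p92} × {x67, x68} = {(p90,x67), (p90,x68), (p92,x67), (p92,x68)}
  {p91, p92} × {x66, x67} = {(p91,x66), (p91,x67), (p92,x66), (p92,x67)}
  {p91, p92} × {x66, x68} = {(p91,x66), (p91,x68), (p92,x66), (p92,x68)}
  {p91, p92} × {x67, x68} = {(p91,x67), (p91,x68), (p92,x67), (p92,x68)}
  {p90, p92} × {x66, x67, x68} = {(p90,x66), (p90,x67), (p90,x68), (p92,x66), (p92,x67), (p92,x68)}
  {p90, p91, p92} × {x66, x67} = {(p90,x66), (p90,x67), (p91,x66), (p91,x67), (p92,x66), (p92,x67)}
  {p90, p91, p92} × {x66, x68} = {(p90,x66), (p90,x68), (p91,x66), (p91,x68), (p92,x66), (p92,x68)}
  {p90, p91, p92} × {x67, x68} = {(p90,x67), (p90,x68), (p91,x67), (p91,x68), (p92,x67), (p92,x68)}
  {p91, p92} × {x66, x67, x68} = {(p91,x66), (p91,x67), (p91,x68), (p92,x66), (p92,x67), (p92,x68)}
  {p90, p91, p92} × {x66, x67, x68} = {(p90,x66), (p90,x67), (p90,x68), (p91,x66), (p91,x67), (p91,x68), (p92,x66), (p92,x67), (p92,x68)}
These 36 distinct sets form the basis B.
Close under arbitrary unions to get τ_{X×Y}; counting gives |τ_{X×Y}| = 216.


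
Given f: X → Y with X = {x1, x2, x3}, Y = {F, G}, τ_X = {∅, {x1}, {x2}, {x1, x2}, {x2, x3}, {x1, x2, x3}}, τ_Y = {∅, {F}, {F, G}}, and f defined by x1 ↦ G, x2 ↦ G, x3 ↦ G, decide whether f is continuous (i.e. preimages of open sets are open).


f IS continuous.

Compute f^{-1}(U) for each U ∈ τ_Y:
  U = ∅: f^{-1}(U) = ∅ ∈ τ_X ✓.
  U = {F}: f^{-1}(U) = ∅ ∈ τ_X ✓.
  U = {F, G}: f^{-1}(U) = {x1, x2, x3} ∈ τ_X ✓.
Every preimage lies in τ_X, so f IS continuous.


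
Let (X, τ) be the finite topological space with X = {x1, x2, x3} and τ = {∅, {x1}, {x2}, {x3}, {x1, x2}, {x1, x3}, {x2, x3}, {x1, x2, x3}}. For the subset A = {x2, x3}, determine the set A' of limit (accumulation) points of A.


A' = ∅

For each x ∈ X, list the open sets U ∈ τ with x ∈ U, then check whether U ∩ (A ∖ {x}) ≠ ∅ for every such U.
  x = x1: open {x1} ∋ x has {x1} ∩ (A ∖ {x1}) = ∅, so x is NOT a limit point.
  x = x2: open {x2} ∋ x has {x2} ∩ (A ∖ {x2}) = ∅, so x is NOT a limit point.
  x = x3: open {x3} ∋ x has {x3} ∩ (A ∖ {x3}) = ∅, so x is NOT a limit point.
Collecting: A' = ∅.


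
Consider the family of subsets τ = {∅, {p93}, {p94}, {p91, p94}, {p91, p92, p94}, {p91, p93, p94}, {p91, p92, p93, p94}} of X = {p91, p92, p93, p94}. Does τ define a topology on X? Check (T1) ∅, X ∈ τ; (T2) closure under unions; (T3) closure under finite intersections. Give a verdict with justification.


τ is NOT a topology on X.

Axiom (T1): ∅ ∈ τ? Yes; X ∈ τ? Yes.
Axiom (T2/T3): check pairwise unions and intersections of members of τ.
Counterexample for (T2): {p93} ∪ {p94} = {p93, p94} ∉ τ. Therefore τ is NOT a topology.


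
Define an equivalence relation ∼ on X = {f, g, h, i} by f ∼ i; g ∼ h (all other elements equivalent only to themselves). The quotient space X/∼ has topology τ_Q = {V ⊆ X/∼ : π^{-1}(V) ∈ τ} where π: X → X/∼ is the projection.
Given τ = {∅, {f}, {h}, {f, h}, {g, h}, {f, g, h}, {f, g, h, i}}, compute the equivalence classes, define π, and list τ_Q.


X/∼ = {[f=i], [g=h]}; |τ_Q| = 3.

Equivalence classes: [f=i], [g=h].
Quotient map π: X → X/∼ sends f ↦ [f=i], g ↦ [g=h], h ↦ [g=h], i ↦ [f=i].
For each subset V ⊆ X/∼, compute π^{-1}(V) ⊆ X and check whether π^{-1}(V) ∈ τ. V is open in τ_Q iff π^{-1}(V) ∈ τ.
  V = {}: π^{-1}(V) = ∅ ∈ τ ✓.
  V = {[f=i]}: π^{-1}(V) = {f, i} ∉ τ ✗.
  V = {[g=h]}: π^{-1}(V) = {g, h} ∈ τ ✓.
  V = {[f=i], [g=h]}: π^{-1}(V) = {f, g, h, i} ∈ τ ✓.
Open sets in the quotient: τ_Q = {{}, {[g=h]}, {[f=i], [g=h]}} (3 elements).


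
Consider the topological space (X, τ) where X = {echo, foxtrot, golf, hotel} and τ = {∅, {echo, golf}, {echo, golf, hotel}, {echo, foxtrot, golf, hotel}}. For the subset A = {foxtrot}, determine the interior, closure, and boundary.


int(A) = ∅, cl(A) = {foxtrot}, ∂A = {foxtrot}.

Closed sets in (X, τ) are complements of opens:
  closed(X, τ) = {∅, {foxtrot}, {foxtrot, hotel}, {echo, foxtrot, golf, hotel}}.
int(A) = ⋃ {U ∈ τ : U ⊆ A}. Opens contained in A: ∅.
Taking the union of these: int(A) = ∅.
cl(A) = ⋂ {C closed : A ⊆ C}. Closed sets containing A: {foxtrot}, {foxtrot, hotel}, {echo, foxtrot, golf, hotel}.
Intersecting these: cl(A) = {foxtrot}.
∂A = cl(A) ∖ int(A) = {foxtrot} ∖ ∅ = {foxtrot}.


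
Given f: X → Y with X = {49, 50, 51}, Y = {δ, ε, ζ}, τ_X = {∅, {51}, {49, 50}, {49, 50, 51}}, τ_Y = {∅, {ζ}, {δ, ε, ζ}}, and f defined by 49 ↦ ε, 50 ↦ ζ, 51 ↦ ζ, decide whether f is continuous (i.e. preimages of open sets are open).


f is NOT continuous.

Compute f^{-1}(U) for each U ∈ τ_Y:
  U = ∅: f^{-1}(U) = ∅ ∈ τ_X ✓.
  U = {ζ}: f^{-1}(U) = {50, 51} ∉ τ_X ✗.
  U = {δ, ε, ζ}: f^{-1}(U) = {49, 50, 51} ∈ τ_X ✓.
Found U = {ζ} with f^{-1}(U) = {50, 51} not in τ_X. Therefore f is NOT continuous.


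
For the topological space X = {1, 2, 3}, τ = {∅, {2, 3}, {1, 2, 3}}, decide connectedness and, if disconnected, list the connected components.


(X, τ) is connected.

Find clopen sets (U ∈ τ with X ∖ U ∈ τ):
  U = ∅, X ∖ U = {1, 2, 3} — both open, so U is clopen.
  U = {1, 2, 3}, X ∖ U = ∅ — both open, so U is clopen.
Only trivial clopens (∅ and X) exist, so (X, τ) is connected.
Compute connected components by grouping points that agree on all clopens:
  component: {1, 2, 3}


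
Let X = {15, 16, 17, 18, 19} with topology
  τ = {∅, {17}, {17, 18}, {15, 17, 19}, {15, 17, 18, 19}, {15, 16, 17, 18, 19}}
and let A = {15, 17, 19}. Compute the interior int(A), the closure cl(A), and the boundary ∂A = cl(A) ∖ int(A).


int(A) = {15, 17, 19}, cl(A) = {15, 16, 17, 18, 19}, ∂A = {16, 18}.

Closed sets in (X, τ) are complements of opens:
  closed(X, τ) = {∅, {16}, {16, 18}, {15, 16, 19}, {15, 16, 18, 19}, {15, 16, 17, 18, 19}}.
int(A) = ⋃ {U ∈ τ : U ⊆ A}. Opens contained in A: ∅, {17}, {15, 17, 19}.
Taking the union of these: int(A) = {15, 17, 19}.
cl(A) = ⋂ {C closed : A ⊆ C}. Closed sets containing A: {15, 16, 17, 18, 19}.
Intersecting these: cl(A) = {15, 16, 17, 18, 19}.
∂A = cl(A) ∖ int(A) = {15, 16, 17, 18, 19} ∖ {15, 17, 19} = {16, 18}.


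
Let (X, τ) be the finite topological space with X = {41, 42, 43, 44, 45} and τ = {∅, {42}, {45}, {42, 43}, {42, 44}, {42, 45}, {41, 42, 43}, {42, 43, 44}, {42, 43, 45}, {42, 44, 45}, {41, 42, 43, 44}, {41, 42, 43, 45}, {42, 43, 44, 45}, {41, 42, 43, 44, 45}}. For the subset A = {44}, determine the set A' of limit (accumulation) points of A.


A' = ∅

For each x ∈ X, list the open sets U ∈ τ with x ∈ U, then check whether U ∩ (A ∖ {x}) ≠ ∅ for every such U.
  x = 41: open {41, 42, 43} ∋ x has {41, 42, 43} ∩ (A ∖ {41}) = ∅, so x is NOT a limit point.
  x = 42: open {42} ∋ x has {42} ∩ (A ∖ {42}) = ∅, so x is NOT a limit point.
  x = 43: open {42, 43} ∋ x has {42, 43} ∩ (A ∖ {43}) = ∅, so x is NOT a limit point.
  x = 44: open {42, 44} ∋ x has {42, 44} ∩ (A ∖ {44}) = ∅, so x is NOT a limit point.
  x = 45: open {45} ∋ x has {45} ∩ (A ∖ {45}) = ∅, so x is NOT a limit point.
Collecting: A' = ∅.


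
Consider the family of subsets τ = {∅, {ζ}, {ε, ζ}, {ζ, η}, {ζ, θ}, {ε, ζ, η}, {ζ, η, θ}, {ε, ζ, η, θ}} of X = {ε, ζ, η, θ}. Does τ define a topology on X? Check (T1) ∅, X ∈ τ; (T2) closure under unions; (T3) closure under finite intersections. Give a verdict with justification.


τ is NOT a topology on X.

Axiom (T1): ∅ ∈ τ? Yes; X ∈ τ? Yes.
Axiom (T2/T3): check pairwise unions and intersections of members of τ.
Counterexample for (T2): {ε, ζ} ∪ {ζ, θ} = {ε, ζ, θ} ∉ τ. Therefore τ is NOT a topology.


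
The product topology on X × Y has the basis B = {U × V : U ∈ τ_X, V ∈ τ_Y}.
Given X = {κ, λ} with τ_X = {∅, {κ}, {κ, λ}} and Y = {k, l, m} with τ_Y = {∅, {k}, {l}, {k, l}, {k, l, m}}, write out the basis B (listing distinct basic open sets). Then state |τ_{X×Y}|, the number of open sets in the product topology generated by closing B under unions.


Basis B = {∅ × ∅, {κ} × {k}, {κ} × {l}, {κ} × {k, l}, {κ, λ} × {k}, {κ, λ} × {l}, {κ} × {k, l, m}, {κ, λ} × {k, l}, {κ, λ} × {k, l, m}}; |τ_{X×Y}| = 14.

Enumerate products U × V with U ∈ τ_X, V ∈ τ_Y (deduplicated):
  ∅ × ∅ = {} (∅)
  {κ} × {k} = {(κ,k)}
  {κ} × {l} = {(κ,l)}
  {κ} × {k, l} = {(κ,k), (κ,l)}
  {κ, λ} × {k} = {(κ,k), (λ,k)}
  {κ, λ} × {l} = {(κ,l), (λ,l)}
  {κ} × {k, l, m} = {(κ,k), (κ,l), (κ,m)}
  {κ, λ} × {k, l} = {(κ,k), (κ,l), (λ,k), (λ,l)}
  {κ, λ} × {k, l, m} = {(κ,k), (κ,l), (κ,m), (λ,k), (λ,l), (λ,m)}
These 9 distinct sets form the basis B.
Close under arbitrary unions to get τ_{X×Y}; counting gives |τ_{X×Y}| = 14.


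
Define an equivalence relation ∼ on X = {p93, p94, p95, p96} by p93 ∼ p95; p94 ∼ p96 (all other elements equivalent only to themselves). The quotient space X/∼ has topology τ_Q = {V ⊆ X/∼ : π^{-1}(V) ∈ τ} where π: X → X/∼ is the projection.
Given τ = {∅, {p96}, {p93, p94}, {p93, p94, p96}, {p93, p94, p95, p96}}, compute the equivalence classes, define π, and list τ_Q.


X/∼ = {[p93=p95], [p94=p96]}; |τ_Q| = 2.

Equivalence classes: [p93=p95], [p94=p96].
Quotient map π: X → X/∼ sends p93 ↦ [p93=p95], p94 ↦ [p94=p96], p95 ↦ [p93=p95], p96 ↦ [p94=p96].
For each subset V ⊆ X/∼, compute π^{-1}(V) ⊆ X and check whether π^{-1}(V) ∈ τ. V is open in τ_Q iff π^{-1}(V) ∈ τ.
  V = {}: π^{-1}(V) = ∅ ∈ τ ✓.
  V = {[p93=p95]}: π^{-1}(V) = {p93, p95} ∉ τ ✗.
  V = {[p94=p96]}: π^{-1}(V) = {p94, p96} ∉ τ ✗.
  V = {[p93=p95], [p94=p96]}: π^{-1}(V) = {p93, p94, p95, p96} ∈ τ ✓.
Open sets in the quotient: τ_Q = {{}, {[p93=p95], [p94=p96]}} (2 elements).


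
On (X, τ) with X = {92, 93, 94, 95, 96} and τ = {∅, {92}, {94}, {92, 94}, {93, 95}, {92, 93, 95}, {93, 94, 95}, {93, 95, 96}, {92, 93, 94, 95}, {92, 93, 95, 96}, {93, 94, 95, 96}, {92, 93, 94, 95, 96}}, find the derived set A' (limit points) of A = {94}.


A' = ∅

For each x ∈ X, list the open sets U ∈ τ with x ∈ U, then check whether U ∩ (A ∖ {x}) ≠ ∅ for every such U.
  x = 92: open {92} ∋ x has {92} ∩ (A ∖ {92}) = ∅, so x is NOT a limit point.
  x = 93: open {93, 95} ∋ x has {93, 95} ∩ (A ∖ {93}) = ∅, so x is NOT a limit point.
  x = 94: open {94} ∋ x has {94} ∩ (A ∖ {94}) = ∅, so x is NOT a limit point.
  x = 95: open {93, 95} ∋ x has {93, 95} ∩ (A ∖ {95}) = ∅, so x is NOT a limit point.
  x = 96: open {93, 95, 96} ∋ x has {93, 95, 96} ∩ (A ∖ {96}) = ∅, so x is NOT a limit point.
Collecting: A' = ∅.


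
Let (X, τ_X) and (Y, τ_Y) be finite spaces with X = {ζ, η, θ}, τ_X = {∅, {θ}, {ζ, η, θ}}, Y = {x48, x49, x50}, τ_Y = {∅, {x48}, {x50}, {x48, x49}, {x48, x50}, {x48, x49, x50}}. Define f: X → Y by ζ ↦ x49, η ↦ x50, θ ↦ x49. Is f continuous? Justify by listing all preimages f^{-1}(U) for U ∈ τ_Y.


f is NOT continuous.

Compute f^{-1}(U) for each U ∈ τ_Y:
  U = ∅: f^{-1}(U) = ∅ ∈ τ_X ✓.
  U = {x48}: f^{-1}(U) = ∅ ∈ τ_X ✓.
  U = {x50}: f^{-1}(U) = {η} ∉ τ_X ✗.
  U = {x48, x49}: f^{-1}(U) = {ζ, θ} ∉ τ_X ✗.
  U = {x48, x50}: f^{-1}(U) = {η} ∉ τ_X ✗.
  U = {x48, x49, x50}: f^{-1}(U) = {ζ, η, θ} ∈ τ_X ✓.
Found U = {x50} with f^{-1}(U) = {η} not in τ_X. Therefore f is NOT continuous.


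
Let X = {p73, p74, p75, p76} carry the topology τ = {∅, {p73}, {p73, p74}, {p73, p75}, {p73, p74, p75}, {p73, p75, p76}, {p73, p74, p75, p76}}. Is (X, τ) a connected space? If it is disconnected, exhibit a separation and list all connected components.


(X, τ) is connected.

Find clopen sets (U ∈ τ with X ∖ U ∈ τ):
  U = ∅, X ∖ U = {p73, p74, p75, p76} — both open, so U is clopen.
  U = {p73, p74, p75, p76}, X ∖ U = ∅ — both open, so U is clopen.
Only trivial clopens (∅ and X) exist, so (X, τ) is connected.
Compute connected components by grouping points that agree on all clopens:
  component: {p73, p74, p75, p76}


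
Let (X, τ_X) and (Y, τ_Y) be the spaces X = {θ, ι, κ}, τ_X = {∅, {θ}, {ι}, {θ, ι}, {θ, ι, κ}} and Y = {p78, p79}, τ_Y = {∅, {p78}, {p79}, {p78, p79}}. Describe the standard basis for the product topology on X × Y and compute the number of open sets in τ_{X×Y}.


Basis B = {∅ × ∅, {θ} × {p78}, {θ} × {p79}, {ι} × {p78}, {ι} × {p79}, {θ} × {p78, p79}, {θ, ι} × {p78}, {θ, ι} × {p79}, {ι} × {p78, p79}, {θ, ι, κ} × {p78}, {θ, ι, κ} × {p79}, {θ, ι} × {p78, p79}, {θ, ι, κ} × {p78, p79}}; |τ_{X×Y}| = 25.

Enumerate products U × V with U ∈ τ_X, V ∈ τ_Y (deduplicated):
  ∅ × ∅ = {} (∅)
  {θ} × {p78} = {(θ,p78)}
  {θ} × {p79} = {(θ,p79)}
  {ι} × {p78} = {(ι,p78)}
  {ι} × {p79} = {(ι,p79)}
  {θ} × {p78, p79} = {(θ,p78), (θ,p79)}
  {θ, ι} × {p78} = {(θ,p78), (ι,p78)}
  {θ, ι} × {p79} = {(θ,p79), (ι,p79)}
  {ι} × {p78, p79} = {(ι,p78), (ι,p79)}
  {θ, ι, κ} × {p78} = {(θ,p78), (ι,p78), (κ,p78)}
  {θ, ι, κ} × {p79} = {(θ,p79), (ι,p79), (κ,p79)}
  {θ, ι} × {p78, p79} = {(θ,p78), (θ,p79), (ι,p78), (ι,p79)}
  {θ, ι, κ} × {p78, p79} = {(θ,p78), (θ,p79), (ι,p78), (ι,p79), (κ,p78), (κ,p79)}
These 13 distinct sets form the basis B.
Close under arbitrary unions to get τ_{X×Y}; counting gives |τ_{X×Y}| = 25.


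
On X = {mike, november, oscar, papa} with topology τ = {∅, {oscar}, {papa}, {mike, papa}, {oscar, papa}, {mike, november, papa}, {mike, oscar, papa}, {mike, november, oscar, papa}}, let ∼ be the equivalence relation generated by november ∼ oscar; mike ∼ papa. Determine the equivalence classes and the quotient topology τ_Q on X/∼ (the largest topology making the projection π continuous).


X/∼ = {[mike=papa], [november=oscar]}; |τ_Q| = 3.

Equivalence classes: [mike=papa], [november=oscar].
Quotient map π: X → X/∼ sends mike ↦ [mike=papa], november ↦ [november=oscar], oscar ↦ [november=oscar], papa ↦ [mike=papa].
For each subset V ⊆ X/∼, compute π^{-1}(V) ⊆ X and check whether π^{-1}(V) ∈ τ. V is open in τ_Q iff π^{-1}(V) ∈ τ.
  V = {}: π^{-1}(V) = ∅ ∈ τ ✓.
  V = {[mike=papa]}: π^{-1}(V) = {mike, papa} ∈ τ ✓.
  V = {[november=oscar]}: π^{-1}(V) = {november, oscar} ∉ τ ✗.
  V = {[mike=papa], [november=oscar]}: π^{-1}(V) = {mike, november, oscar, papa} ∈ τ ✓.
Open sets in the quotient: τ_Q = {{}, {[mike=papa]}, {[mike=papa], [november=oscar]}} (3 elements).


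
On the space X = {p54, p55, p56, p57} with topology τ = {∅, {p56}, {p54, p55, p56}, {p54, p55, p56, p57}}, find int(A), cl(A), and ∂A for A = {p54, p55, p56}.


int(A) = {p54, p55, p56}, cl(A) = {p54, p55, p56, p57}, ∂A = {p57}.

Closed sets in (X, τ) are complements of opens:
  closed(X, τ) = {∅, {p57}, {p54, p55, p57}, {p54, p55, p56, p57}}.
int(A) = ⋃ {U ∈ τ : U ⊆ A}. Opens contained in A: ∅, {p56}, {p54, p55, p56}.
Taking the union of these: int(A) = {p54, p55, p56}.
cl(A) = ⋂ {C closed : A ⊆ C}. Closed sets containing A: {p54, p55, p56, p57}.
Intersecting these: cl(A) = {p54, p55, p56, p57}.
∂A = cl(A) ∖ int(A) = {p54, p55, p56, p57} ∖ {p54, p55, p56} = {p57}.


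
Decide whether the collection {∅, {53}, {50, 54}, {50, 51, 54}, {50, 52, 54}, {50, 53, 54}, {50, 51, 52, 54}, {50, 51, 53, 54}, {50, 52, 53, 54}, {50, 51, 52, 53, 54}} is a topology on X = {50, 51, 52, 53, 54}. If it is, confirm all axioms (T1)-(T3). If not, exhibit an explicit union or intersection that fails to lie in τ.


τ IS a topology on X.

Axiom (T1): ∅ ∈ τ? Yes; X ∈ τ? Yes.
Axiom (T2/T3): check pairwise unions and intersections of members of τ.
All pairwise intersections and unions checked — each lies in τ. Therefore τ satisfies (T1), (T2), (T3): it IS a topology on X.


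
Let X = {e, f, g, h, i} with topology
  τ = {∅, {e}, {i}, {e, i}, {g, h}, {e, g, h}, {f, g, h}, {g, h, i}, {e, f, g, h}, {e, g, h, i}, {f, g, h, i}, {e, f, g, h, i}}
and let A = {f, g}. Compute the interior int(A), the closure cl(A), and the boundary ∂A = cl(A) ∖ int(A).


int(A) = ∅, cl(A) = {f, g, h}, ∂A = {f, g, h}.

Closed sets in (X, τ) are complements of opens:
  closed(X, τ) = {∅, {e}, {f}, {i}, {e, f}, {e, i}, {f, i}, {e, f, i}, {f, g, h}, {e, f, g, h}, {f, g, h, i}, {e, f, g, h, i}}.
int(A) = ⋃ {U ∈ τ : U ⊆ A}. Opens contained in A: ∅.
Taking the union of these: int(A) = ∅.
cl(A) = ⋂ {C closed : A ⊆ C}. Closed sets containing A: {f, g, h}, {e, f, g, h}, {f, g, h, i}, {e, f, g, h, i}.
Intersecting these: cl(A) = {f, g, h}.
∂A = cl(A) ∖ int(A) = {f, g, h} ∖ ∅ = {f, g, h}.


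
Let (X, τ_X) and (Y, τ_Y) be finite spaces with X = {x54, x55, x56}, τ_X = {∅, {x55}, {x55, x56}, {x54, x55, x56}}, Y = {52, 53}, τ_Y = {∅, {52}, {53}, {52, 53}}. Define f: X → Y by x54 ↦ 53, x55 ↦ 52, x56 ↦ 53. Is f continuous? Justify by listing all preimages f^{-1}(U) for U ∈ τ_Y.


f is NOT continuous.

Compute f^{-1}(U) for each U ∈ τ_Y:
  U = ∅: f^{-1}(U) = ∅ ∈ τ_X ✓.
  U = {52}: f^{-1}(U) = {x55} ∈ τ_X ✓.
  U = {53}: f^{-1}(U) = {x54, x56} ∉ τ_X ✗.
  U = {52, 53}: f^{-1}(U) = {x54, x55, x56} ∈ τ_X ✓.
Found U = {53} with f^{-1}(U) = {x54, x56} not in τ_X. Therefore f is NOT continuous.


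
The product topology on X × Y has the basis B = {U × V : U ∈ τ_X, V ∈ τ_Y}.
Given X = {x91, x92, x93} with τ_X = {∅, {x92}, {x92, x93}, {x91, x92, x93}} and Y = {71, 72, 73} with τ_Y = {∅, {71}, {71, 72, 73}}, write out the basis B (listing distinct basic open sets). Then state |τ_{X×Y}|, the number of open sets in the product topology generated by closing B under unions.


Basis B = {∅ × ∅, {x92} × {71}, {x92, x93} × {71}, {x91, x92, x93} × {71}, {x92} × {71, 72, 73}, {x92, x93} × {71, 72, 73}, {x91, x92, x93} × {71, 72, 73}}; |τ_{X×Y}| = 10.

Enumerate products U × V with U ∈ τ_X, V ∈ τ_Y (deduplicated):
  ∅ × ∅ = {} (∅)
  {x92} × {71} = {(x92,71)}
  {x92, x93} × {71} = {(x92,71), (x93,71)}
  {x91, x92, x93} × {71} = {(x91,71), (x92,71), (x93,71)}
  {x92} × {71, 72, 73} = {(x92,71), (x92,72), (x92,73)}
  {x92, x93} × {71, 72, 73} = {(x92,71), (x92,72), (x92,73), (x93,71), (x93,72), (x93,73)}
  {x91, x92, x93} × {71, 72, 73} = {(x91,71), (x91,72), (x91,73), (x92,71), (x92,72), (x92,73), (x93,71), (x93,72), (x93,73)}
These 7 distinct sets form the basis B.
Close under arbitrary unions to get τ_{X×Y}; counting gives |τ_{X×Y}| = 10.


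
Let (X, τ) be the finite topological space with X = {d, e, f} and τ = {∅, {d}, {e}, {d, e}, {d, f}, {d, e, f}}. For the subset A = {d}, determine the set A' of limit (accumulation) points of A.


A' = {f}

For each x ∈ X, list the open sets U ∈ τ with x ∈ U, then check whether U ∩ (A ∖ {x}) ≠ ∅ for every such U.
  x = d: open {d} ∋ x has {d} ∩ (A ∖ {d}) = ∅, so x is NOT a limit point.
  x = e: open {e} ∋ x has {e} ∩ (A ∖ {e}) = ∅, so x is NOT a limit point.
  x = f: opens ∋ x are {d, f}, {d, e, f}; each meets A ∖ {f}, so x IS a limit point.
Collecting: A' = {f}.


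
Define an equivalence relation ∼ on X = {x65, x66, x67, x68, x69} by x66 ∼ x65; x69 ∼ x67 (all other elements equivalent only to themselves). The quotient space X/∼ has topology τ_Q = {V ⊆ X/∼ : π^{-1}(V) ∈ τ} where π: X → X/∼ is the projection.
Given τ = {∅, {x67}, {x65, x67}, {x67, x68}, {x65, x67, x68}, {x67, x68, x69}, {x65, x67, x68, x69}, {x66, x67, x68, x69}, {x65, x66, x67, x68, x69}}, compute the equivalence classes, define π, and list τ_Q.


X/∼ = {[x65=x66], [x67=x69], [x68]}; |τ_Q| = 3.

Equivalence classes: [x65=x66], [x67=x69], [x68].
Quotient map π: X → X/∼ sends x65 ↦ [x65=x66], x66 ↦ [x65=x66], x67 ↦ [x67=x69], x68 ↦ [x68], x69 ↦ [x67=x69].
For each subset V ⊆ X/∼, compute π^{-1}(V) ⊆ X and check whether π^{-1}(V) ∈ τ. V is open in τ_Q iff π^{-1}(V) ∈ τ.
  V = {}: π^{-1}(V) = ∅ ∈ τ ✓.
  V = {[x65=x66]}: π^{-1}(V) = {x65, x66} ∉ τ ✗.
  V = {[x67=x69]}: π^{-1}(V) = {x67, x69} ∉ τ ✗.
  V = {[x65=x66], [x67=x69]}: π^{-1}(V) = {x65, x66, x67, x69} ∉ τ ✗.
  V = {[x68]}: π^{-1}(V) = {x68} ∉ τ ✗.
  V = {[x65=x66], [x68]}: π^{-1}(V) = {x65, x66, x68} ∉ τ ✗.
  V = {[x67=x69], [x68]}: π^{-1}(V) = {x67, x68, x69} ∈ τ ✓.
  V = {[x65=x66], [x67=x69], [x68]}: π^{-1}(V) = {x65, x66, x67, x68, x69} ∈ τ ✓.
Open sets in the quotient: τ_Q = {{}, {[x67=x69], [x68]}, {[x65=x66], [x67=x69], [x68]}} (3 elements).


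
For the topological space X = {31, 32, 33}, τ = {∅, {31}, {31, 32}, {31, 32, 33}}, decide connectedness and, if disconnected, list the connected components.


(X, τ) is connected.

Find clopen sets (U ∈ τ with X ∖ U ∈ τ):
  U = ∅, X ∖ U = {31, 32, 33} — both open, so U is clopen.
  U = {31, 32, 33}, X ∖ U = ∅ — both open, so U is clopen.
Only trivial clopens (∅ and X) exist, so (X, τ) is connected.
Compute connected components by grouping points that agree on all clopens:
  component: {31, 32, 33}


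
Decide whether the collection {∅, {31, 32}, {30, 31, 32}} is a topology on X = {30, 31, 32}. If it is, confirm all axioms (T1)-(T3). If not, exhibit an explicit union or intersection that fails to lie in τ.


τ IS a topology on X.

Axiom (T1): ∅ ∈ τ? Yes; X ∈ τ? Yes.
Axiom (T2/T3): check pairwise unions and intersections of members of τ.
All pairwise intersections and unions checked — each lies in τ. Therefore τ satisfies (T1), (T2), (T3): it IS a topology on X.


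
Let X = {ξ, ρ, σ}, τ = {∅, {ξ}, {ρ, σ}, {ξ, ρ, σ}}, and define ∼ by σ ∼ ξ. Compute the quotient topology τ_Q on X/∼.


X/∼ = {[ξ=σ], [ρ]}; |τ_Q| = 2.

Equivalence classes: [ξ=σ], [ρ].
Quotient map π: X → X/∼ sends ξ ↦ [ξ=σ], ρ ↦ [ρ], σ ↦ [ξ=σ].
For each subset V ⊆ X/∼, compute π^{-1}(V) ⊆ X and check whether π^{-1}(V) ∈ τ. V is open in τ_Q iff π^{-1}(V) ∈ τ.
  V = {}: π^{-1}(V) = ∅ ∈ τ ✓.
  V = {[ξ=σ]}: π^{-1}(V) = {ξ, σ} ∉ τ ✗.
  V = {[ρ]}: π^{-1}(V) = {ρ} ∉ τ ✗.
  V = {[ξ=σ], [ρ]}: π^{-1}(V) = {ξ, ρ, σ} ∈ τ ✓.
Open sets in the quotient: τ_Q = {{}, {[ξ=σ], [ρ]}} (2 elements).


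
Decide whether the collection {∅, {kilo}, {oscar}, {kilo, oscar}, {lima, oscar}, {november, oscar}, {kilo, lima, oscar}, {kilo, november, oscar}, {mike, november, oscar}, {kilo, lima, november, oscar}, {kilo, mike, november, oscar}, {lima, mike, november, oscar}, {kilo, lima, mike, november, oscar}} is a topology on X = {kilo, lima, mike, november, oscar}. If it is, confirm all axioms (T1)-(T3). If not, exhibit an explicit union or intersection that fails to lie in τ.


τ is NOT a topology on X.

Axiom (T1): ∅ ∈ τ? Yes; X ∈ τ? Yes.
Axiom (T2/T3): check pairwise unions and intersections of members of τ.
Counterexample for (T2): {lima, oscar} ∪ {november, oscar} = {lima, november, oscar} ∉ τ. Therefore τ is NOT a topology.


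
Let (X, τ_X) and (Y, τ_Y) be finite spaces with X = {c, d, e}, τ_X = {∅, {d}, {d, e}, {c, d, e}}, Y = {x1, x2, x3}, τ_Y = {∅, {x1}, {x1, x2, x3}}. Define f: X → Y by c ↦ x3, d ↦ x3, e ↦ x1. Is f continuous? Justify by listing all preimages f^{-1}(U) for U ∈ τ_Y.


f is NOT continuous.

Compute f^{-1}(U) for each U ∈ τ_Y:
  U = ∅: f^{-1}(U) = ∅ ∈ τ_X ✓.
  U = {x1}: f^{-1}(U) = {e} ∉ τ_X ✗.
  U = {x1, x2, x3}: f^{-1}(U) = {c, d, e} ∈ τ_X ✓.
Found U = {x1} with f^{-1}(U) = {e} not in τ_X. Therefore f is NOT continuous.


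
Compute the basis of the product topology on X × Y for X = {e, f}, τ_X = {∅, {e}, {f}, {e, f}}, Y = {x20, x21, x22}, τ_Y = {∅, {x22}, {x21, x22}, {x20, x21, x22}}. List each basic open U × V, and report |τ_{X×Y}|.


Basis B = {∅ × ∅, {e} × {x22}, {f} × {x22}, {e} × {x21, x22}, {e, f} × {x22}, {f} × {x21, x22}, {e} × {x20, x21, x22}, {f} × {x20, x21, x22}, {e, f} × {x21, x22}, {e, f} × {x20, x21, x22}}; |τ_{X×Y}| = 16.

Enumerate products U × V with U ∈ τ_X, V ∈ τ_Y (deduplicated):
  ∅ × ∅ = {} (∅)
  {e} × {x22} = {(e,x22)}
  {f} × {x22} = {(f,x22)}
  {e} × {x21, x22} = {(e,x21), (e,x22)}
  {e, f} × {x22} = {(e,x22), (f,x22)}
  {f} × {x21, x22} = {(f,x21), (f,x22)}
  {e} × {x20, x21, x22} = {(e,x20), (e,x21), (e,x22)}
  {f} × {x20, x21, x22} = {(f,x20), (f,x21), (f,x22)}
  {e, f} × {x21, x22} = {(e,x21), (e,x22), (f,x21), (f,x22)}
  {e, f} × {x20, x21, x22} = {(e,x20), (e,x21), (e,x22), (f,x20), (f,x21), (f,x22)}
These 10 distinct sets form the basis B.
Close under arbitrary unions to get τ_{X×Y}; counting gives |τ_{X×Y}| = 16.


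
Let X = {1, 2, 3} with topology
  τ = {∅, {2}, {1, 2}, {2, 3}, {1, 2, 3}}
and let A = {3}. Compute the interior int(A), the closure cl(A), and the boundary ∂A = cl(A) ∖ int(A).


int(A) = ∅, cl(A) = {3}, ∂A = {3}.

Closed sets in (X, τ) are complements of opens:
  closed(X, τ) = {∅, {1}, {3}, {1, 3}, {1, 2, 3}}.
int(A) = ⋃ {U ∈ τ : U ⊆ A}. Opens contained in A: ∅.
Taking the union of these: int(A) = ∅.
cl(A) = ⋂ {C closed : A ⊆ C}. Closed sets containing A: {3}, {1, 3}, {1, 2, 3}.
Intersecting these: cl(A) = {3}.
∂A = cl(A) ∖ int(A) = {3} ∖ ∅ = {3}.


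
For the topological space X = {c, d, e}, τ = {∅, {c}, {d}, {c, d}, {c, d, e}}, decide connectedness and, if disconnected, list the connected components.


(X, τ) is connected.

Find clopen sets (U ∈ τ with X ∖ U ∈ τ):
  U = ∅, X ∖ U = {c, d, e} — both open, so U is clopen.
  U = {c, d, e}, X ∖ U = ∅ — both open, so U is clopen.
Only trivial clopens (∅ and X) exist, so (X, τ) is connected.
Compute connected components by grouping points that agree on all clopens:
  component: {c, d, e}


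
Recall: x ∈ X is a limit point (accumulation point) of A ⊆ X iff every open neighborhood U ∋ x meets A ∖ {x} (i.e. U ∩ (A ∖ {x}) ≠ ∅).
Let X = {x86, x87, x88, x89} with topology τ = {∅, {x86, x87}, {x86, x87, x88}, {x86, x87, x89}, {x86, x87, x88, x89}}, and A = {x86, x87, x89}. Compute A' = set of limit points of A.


A' = {x86, x87, x88, x89}

For each x ∈ X, list the open sets U ∈ τ with x ∈ U, then check whether U ∩ (A ∖ {x}) ≠ ∅ for every such U.
  x = x86: opens ∋ x are {x86, x87}, {x86, x87, x88}, {x86, x87, x89}, {x86, x87, x88, x89}; each meets A ∖ {x86}, so x IS a limit point.
  x = x87: opens ∋ x are {x86, x87}, {x86, x87, x88}, {x86, x87, x89}, {x86, x87, x88, x89}; each meets A ∖ {x87}, so x IS a limit point.
  x = x88: opens ∋ x are {x86, x87, x88}, {x86, x87, x88, x89}; each meets A ∖ {x88}, so x IS a limit point.
  x = x89: opens ∋ x are {x86, x87, x89}, {x86, x87, x88, x89}; each meets A ∖ {x89}, so x IS a limit point.
Collecting: A' = {x86, x87, x88, x89}.


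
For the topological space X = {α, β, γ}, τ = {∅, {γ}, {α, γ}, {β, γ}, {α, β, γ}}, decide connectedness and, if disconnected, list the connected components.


(X, τ) is connected.

Find clopen sets (U ∈ τ with X ∖ U ∈ τ):
  U = ∅, X ∖ U = {α, β, γ} — both open, so U is clopen.
  U = {α, β, γ}, X ∖ U = ∅ — both open, so U is clopen.
Only trivial clopens (∅ and X) exist, so (X, τ) is connected.
Compute connected components by grouping points that agree on all clopens:
  component: {α, β, γ}


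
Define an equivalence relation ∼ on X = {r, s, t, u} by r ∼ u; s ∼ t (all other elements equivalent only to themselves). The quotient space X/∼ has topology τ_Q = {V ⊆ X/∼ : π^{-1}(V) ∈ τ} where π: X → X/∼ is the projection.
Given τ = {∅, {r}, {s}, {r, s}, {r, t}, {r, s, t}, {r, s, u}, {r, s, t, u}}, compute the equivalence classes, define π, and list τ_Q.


X/∼ = {[r=u], [s=t]}; |τ_Q| = 2.

Equivalence classes: [r=u], [s=t].
Quotient map π: X → X/∼ sends r ↦ [r=u], s ↦ [s=t], t ↦ [s=t], u ↦ [r=u].
For each subset V ⊆ X/∼, compute π^{-1}(V) ⊆ X and check whether π^{-1}(V) ∈ τ. V is open in τ_Q iff π^{-1}(V) ∈ τ.
  V = {}: π^{-1}(V) = ∅ ∈ τ ✓.
  V = {[r=u]}: π^{-1}(V) = {r, u} ∉ τ ✗.
  V = {[s=t]}: π^{-1}(V) = {s, t} ∉ τ ✗.
  V = {[r=u], [s=t]}: π^{-1}(V) = {r, s, t, u} ∈ τ ✓.
Open sets in the quotient: τ_Q = {{}, {[r=u], [s=t]}} (2 elements).


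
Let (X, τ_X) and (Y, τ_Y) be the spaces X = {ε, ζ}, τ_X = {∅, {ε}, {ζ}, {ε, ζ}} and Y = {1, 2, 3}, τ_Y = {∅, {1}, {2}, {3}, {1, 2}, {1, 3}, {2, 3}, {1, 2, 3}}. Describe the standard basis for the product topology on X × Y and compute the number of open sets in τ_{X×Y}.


Basis B = {∅ × ∅, {ε} × {1}, {ε} × {2}, {ε} × {3}, {ζ} × {1}, {ζ} × {2}, {ζ} × {3}, {ε} × {1, 2}, {ε} × {1, 3}, {ε, ζ} × {1}, {ε} × {2, 3}, {ε, ζ} × {2}, {ε, ζ} × {3}, {ζ} × {1, 2}, {ζ} × {1, 3}, {ζ} × {2, 3}, {ε} × {1, 2, 3}, {ζ} × {1, 2, 3}, {ε, ζ} × {1, 2}, {ε, ζ} × {1, 3}, {ε, ζ} × {2, 3}, {ε, ζ} × {1, 2, 3}}; |τ_{X×Y}| = 64.

Enumerate products U × V with U ∈ τ_X, V ∈ τ_Y (deduplicated):
  ∅ × ∅ = {} (∅)
  {ε} × {1} = {(ε,1)}
  {ε} × {2} = {(ε,2)}
  {ε} × {3} = {(ε,3)}
  {ζ} × {1} = {(ζ,1)}
  {ζ} × {2} = {(ζ,2)}
  {ζ} × {3} = {(ζ,3)}
  {ε} × {1, 2} = {(ε,1), (ε,2)}
  {ε} × {1, 3} = {(ε,1), (ε,3)}
  {ε, ζ} × {1} = {(ε,1), (ζ,1)}
  {ε} × {2, 3} = {(ε,2), (ε,3)}
  {ε, ζ} × {2} = {(ε,2), (ζ,2)}
  {ε, ζ} × {3} = {(ε,3), (ζ,3)}
  {ζ} × {1, 2} = {(ζ,1), (ζ,2)}
  {ζ} × {1, 3} = {(ζ,1), (ζ,3)}
  {ζ} × {2, 3} = {(ζ,2), (ζ,3)}
  {ε} × {1, 2, 3} = {(ε,1), (ε,2), (ε,3)}
  {ζ} × {1, 2, 3} = {(ζ,1), (ζ,2), (ζ,3)}
  {ε, ζ} × {1, 2} = {(ε,1), (ε,2), (ζ,1), (ζ,2)}
  {ε, ζ} × {1, 3} = {(ε,1), (ε,3), (ζ,1), (ζ,3)}
  {ε, ζ} × {2, 3} = {(ε,2), (ε,3), (ζ,2), (ζ,3)}
  {ε, ζ} × {1, 2, 3} = {(ε,1), (ε,2), (ε,3), (ζ,1), (ζ,2), (ζ,3)}
These 22 distinct sets form the basis B.
Close under arbitrary unions to get τ_{X×Y}; counting gives |τ_{X×Y}| = 64.


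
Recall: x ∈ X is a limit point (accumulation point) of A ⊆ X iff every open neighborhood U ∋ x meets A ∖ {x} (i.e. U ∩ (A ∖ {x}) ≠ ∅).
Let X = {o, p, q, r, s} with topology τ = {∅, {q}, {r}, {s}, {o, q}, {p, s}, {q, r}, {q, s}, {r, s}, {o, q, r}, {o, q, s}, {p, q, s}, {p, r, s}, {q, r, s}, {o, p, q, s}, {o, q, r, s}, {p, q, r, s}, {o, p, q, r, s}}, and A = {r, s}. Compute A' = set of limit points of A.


A' = {p}

For each x ∈ X, list the open sets U ∈ τ with x ∈ U, then check whether U ∩ (A ∖ {x}) ≠ ∅ for every such U.
  x = o: open {o, q} ∋ x has {o, q} ∩ (A ∖ {o}) = ∅, so x is NOT a limit point.
  x = p: opens ∋ x are {p, s}, {p, q, s}, {p, r, s}, {o, p, q, s}, {p, q, r, s}, {o, p, q, r, s}; each meets A ∖ {p}, so x IS a limit point.
  x = q: open {q} ∋ x has {q} ∩ (A ∖ {q}) = ∅, so x is NOT a limit point.
  x = r: open {r} ∋ x has {r} ∩ (A ∖ {r}) = ∅, so x is NOT a limit point.
  x = s: open {s} ∋ x has {s} ∩ (A ∖ {s}) = ∅, so x is NOT a limit point.
Collecting: A' = {p}.
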